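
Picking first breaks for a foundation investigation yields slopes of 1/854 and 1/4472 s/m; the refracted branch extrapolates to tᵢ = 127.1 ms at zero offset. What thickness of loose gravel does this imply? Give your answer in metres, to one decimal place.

55.3 m

θ_c = arcsin(854/4472) = 11.01°; cos θ_c = 0.9816.
tᵢ = 2h cos θ_c/V₁ ⇒ h = tᵢ·V₁/(2 cos θ_c) = 0.1271·854/(2·0.9816) = 55.29 m.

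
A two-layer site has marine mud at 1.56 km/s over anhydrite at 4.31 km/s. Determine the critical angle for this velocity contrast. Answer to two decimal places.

Critical incidence: sin θ_c = V₁/V₂ = 1.56/4.31 = 0.3619.
θ_c = arcsin 0.3619 = 21.22°.

21.22°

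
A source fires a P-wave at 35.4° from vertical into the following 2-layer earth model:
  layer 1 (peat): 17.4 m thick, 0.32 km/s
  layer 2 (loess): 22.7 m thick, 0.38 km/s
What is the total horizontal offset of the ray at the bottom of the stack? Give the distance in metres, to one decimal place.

33.9 m

Apply Snell's law at each interface; in layer i the horizontal offset is hᵢ·tan θᵢ.
Layer 1: θ = 35.40°; offset = 17.4·tan 35.40° = 12.366 m.
Layer 2: sin θ = 0.38·sin 35.4°/0.32 = 0.6879, θ = 43.46°; offset = 22.7·tan 43.46° = 21.514 m.
Summing the layer offsets gives 33.880 m.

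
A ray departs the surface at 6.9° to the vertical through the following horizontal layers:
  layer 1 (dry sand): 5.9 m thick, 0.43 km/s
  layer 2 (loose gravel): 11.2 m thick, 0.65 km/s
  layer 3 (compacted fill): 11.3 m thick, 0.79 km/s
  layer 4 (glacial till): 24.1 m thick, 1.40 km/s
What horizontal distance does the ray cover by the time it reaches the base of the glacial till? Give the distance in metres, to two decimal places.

15.58 m

Apply Snell's law at each interface; in layer i the horizontal offset is hᵢ·tan θᵢ.
Layer 1: θ = 6.90°; offset = 5.9·tan 6.90° = 0.7140 m.
Layer 2: sin θ = 0.65·sin 6.9°/0.43 = 0.1816, θ = 10.46°; offset = 11.2·tan 10.46° = 2.0683 m.
Layer 3: sin θ = 0.79·sin 6.9°/0.43 = 0.2207, θ = 12.75°; offset = 11.3·tan 12.75° = 2.5572 m.
Layer 4: sin θ = 1.40·sin 6.9°/0.43 = 0.3911, θ = 23.03°; offset = 24.1·tan 23.03° = 10.2426 m.
Summing the layer offsets gives 15.5821 m.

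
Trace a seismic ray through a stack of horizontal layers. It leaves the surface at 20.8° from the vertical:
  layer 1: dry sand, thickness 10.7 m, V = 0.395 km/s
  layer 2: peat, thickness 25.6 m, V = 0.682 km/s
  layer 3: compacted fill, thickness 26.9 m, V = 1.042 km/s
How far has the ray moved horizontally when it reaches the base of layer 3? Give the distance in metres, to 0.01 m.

95.94 m

p = sin θ₁/V₁ = sin 20.8°/0.395 = 8.9900e-01 s/km is conserved through the stack.
Layer 1: θ = 20.80°; offset = 10.7·tan 20.80° = 4.0645 m.
Layer 2: sin θ = p·0.682 = 0.6131 → θ = 37.82°; offset = 25.6·tan 37.82° = 19.8685 m.
Layer 3: sin θ = p·1.042 = 0.9368 → θ = 69.51°; offset = 26.9·tan 69.51° = 72.0044 m.
Σ offsets = 95.9374 m.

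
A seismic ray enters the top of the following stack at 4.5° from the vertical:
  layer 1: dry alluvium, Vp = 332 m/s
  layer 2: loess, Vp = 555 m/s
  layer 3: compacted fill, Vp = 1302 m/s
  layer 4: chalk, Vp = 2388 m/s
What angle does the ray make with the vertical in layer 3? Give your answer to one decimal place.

Ray parameter p = sin 4.5° / 332 = 2.3632e-04 s/m.
sin θ_3 = p·V_3 = 2.3632e-04 × 1302 = 0.3077.
θ_3 = arcsin 0.3077 = 17.92°.

17.9°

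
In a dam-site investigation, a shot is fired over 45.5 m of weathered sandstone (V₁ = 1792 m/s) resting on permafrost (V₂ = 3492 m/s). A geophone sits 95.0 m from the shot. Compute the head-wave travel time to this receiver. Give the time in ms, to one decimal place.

70.8 ms

θ_c = arcsin(V₁/V₂) = arcsin(1792/3492) = 30.88°, cos θ_c = 0.8583.
Intercept time tᵢ = 2h cos θ_c / V₁ = 2·45.5·0.8583/1792 = 0.04358 s.
t = x/V₂ + tᵢ = 95.0/3492 + 0.04358 = 0.07079 s.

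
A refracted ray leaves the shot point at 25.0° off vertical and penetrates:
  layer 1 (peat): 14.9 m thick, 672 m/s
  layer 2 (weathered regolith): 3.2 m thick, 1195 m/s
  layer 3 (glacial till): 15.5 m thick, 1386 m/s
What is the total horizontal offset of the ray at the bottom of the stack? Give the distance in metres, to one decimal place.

38.2 m

Apply Snell's law at each interface; in layer i the horizontal offset is hᵢ·tan θᵢ.
Layer 1: θ = 25.00°; offset = 14.9·tan 25.00° = 6.948 m.
Layer 2: sin θ = 1195·sin 25.0°/672 = 0.7515, θ = 48.72°; offset = 3.2·tan 48.72° = 3.645 m.
Layer 3: sin θ = 1386·sin 25.0°/672 = 0.8717, θ = 60.65°; offset = 15.5·tan 60.65° = 27.565 m.
Σ offsets = 38.159 m.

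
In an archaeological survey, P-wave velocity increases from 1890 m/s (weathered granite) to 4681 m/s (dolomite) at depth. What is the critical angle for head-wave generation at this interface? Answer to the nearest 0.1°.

23.8°

At critical incidence the refracted ray runs along the interface (θ₂ = 90°), so sin θ_c = V₁/V₂.
θ_c = arcsin(1890/4681) = arcsin 0.4038 = 23.81°.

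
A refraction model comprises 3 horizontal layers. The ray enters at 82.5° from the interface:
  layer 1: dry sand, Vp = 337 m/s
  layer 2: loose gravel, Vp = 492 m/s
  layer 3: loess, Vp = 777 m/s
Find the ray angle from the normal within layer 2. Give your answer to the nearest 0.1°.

From the normal: θ₁ = 90° − 82.5° = 7.5°.
Ray parameter p = sin 7.5° / 337 = 3.8732e-04 s/m.
sin θ_2 = p·V_2 = 3.8732e-04 × 492 = 0.1906.
θ_2 = 10.99° from the vertical.

11.0°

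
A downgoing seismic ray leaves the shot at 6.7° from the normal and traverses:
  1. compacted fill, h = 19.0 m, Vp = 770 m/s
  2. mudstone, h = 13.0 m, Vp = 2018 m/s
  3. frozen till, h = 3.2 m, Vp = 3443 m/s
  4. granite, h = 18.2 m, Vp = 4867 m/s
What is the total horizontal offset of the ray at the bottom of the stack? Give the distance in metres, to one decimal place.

p = sin θ₁/V₁ = sin 6.7°/770 = 1.5152e-04 s/m is conserved through the stack.
Layer 1: θ = 6.70°; offset = 19.0·tan 6.70° = 2.232 m.
Layer 2: sin θ = p·2018 = 0.3058 → θ = 17.80°; offset = 13.0·tan 17.80° = 4.175 m.
Layer 3: sin θ = p·3443 = 0.5217 → θ = 31.45°; offset = 3.2·tan 31.45° = 1.957 m.
Layer 4: sin θ = p·4867 = 0.7374 → θ = 47.51°; offset = 18.2·tan 47.51° = 19.872 m.
Total horizontal offset = 28.236 m.

28.2 m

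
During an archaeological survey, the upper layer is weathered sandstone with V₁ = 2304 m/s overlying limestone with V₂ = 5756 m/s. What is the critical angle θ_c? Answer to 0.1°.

23.6°

At critical incidence the refracted ray runs along the interface (θ₂ = 90°), so sin θ_c = V₁/V₂.
θ_c = arcsin(2304/5756) = arcsin 0.4003 = 23.60°.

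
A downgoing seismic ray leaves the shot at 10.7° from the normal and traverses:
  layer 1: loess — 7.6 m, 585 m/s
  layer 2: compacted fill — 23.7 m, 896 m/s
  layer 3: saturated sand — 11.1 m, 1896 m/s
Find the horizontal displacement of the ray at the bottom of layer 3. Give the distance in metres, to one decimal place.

16.8 m

Apply Snell's law at each interface; in layer i the horizontal offset is hᵢ·tan θᵢ.
Layer 1: θ = 10.70°; offset = 7.6·tan 10.70° = 1.436 m.
Layer 2: sin θ = 896·sin 10.7°/585 = 0.2844, θ = 16.52°; offset = 23.7·tan 16.52° = 7.030 m.
Layer 3: sin θ = 1896·sin 10.7°/585 = 0.6018, θ = 37.00°; offset = 11.1·tan 37.00° = 8.363 m.
Σ offsets = 16.829 m.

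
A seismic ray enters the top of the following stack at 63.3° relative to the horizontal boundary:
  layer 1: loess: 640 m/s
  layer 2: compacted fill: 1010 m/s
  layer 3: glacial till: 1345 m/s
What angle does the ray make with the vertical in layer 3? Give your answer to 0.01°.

70.78°

From the normal: θ₁ = 90° − 63.3° = 26.7°.
Ray parameter p = sin 26.7° / 640 = 7.0206e-04 s/m.
sin θ_3 = p·V_3 = 7.0206e-04 × 1345 = 0.9443.
θ_3 = arcsin 0.9443 = 70.78°.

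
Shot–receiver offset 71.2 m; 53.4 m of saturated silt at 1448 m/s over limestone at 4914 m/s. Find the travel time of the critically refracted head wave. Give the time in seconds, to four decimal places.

0.0850 s

t = x/V₂ + 2h·√(V₂²−V₁²)/(V₁V₂).
√(V₂²−V₁²) = √(4914²−1448²) = 4695.8 m/s; delay term = 2·53.4·4695.8/(1448·4914) = 0.07048 s.
t = 71.2/4914 + 0.07048 = 0.08497 s.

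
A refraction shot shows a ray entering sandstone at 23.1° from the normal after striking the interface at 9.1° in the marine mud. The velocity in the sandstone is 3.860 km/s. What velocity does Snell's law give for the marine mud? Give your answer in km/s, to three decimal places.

Snell's law: sin 9.1°/V₁ = sin 23.1°/V₂.
V₁ = V₂·sin 9.1°/sin 23.1° = 3.860 × 0.4031 = 1.556 km/s.

1.556 km/s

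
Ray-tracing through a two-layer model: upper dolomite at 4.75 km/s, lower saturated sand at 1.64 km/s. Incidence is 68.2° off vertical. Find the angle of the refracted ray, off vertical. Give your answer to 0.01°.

18.70°

Snell's law: sin θ₂ = (V₂/V₁)·sin θ₁ = (1.64/4.75)·sin 68.2° = 0.3206.
θ₂ = sin⁻¹(0.3206) = 18.70° (from vertical).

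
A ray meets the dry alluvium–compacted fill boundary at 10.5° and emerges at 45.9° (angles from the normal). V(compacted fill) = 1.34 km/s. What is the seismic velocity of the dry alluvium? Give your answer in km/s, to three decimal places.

sin 10.5° = 0.1822; sin 45.9° = 0.7181.
V₁ = V₂·(sin θ₁/sin θ₂) = 1.34·(0.1822/0.7181) = 0.340 km/s.

0.340 km/s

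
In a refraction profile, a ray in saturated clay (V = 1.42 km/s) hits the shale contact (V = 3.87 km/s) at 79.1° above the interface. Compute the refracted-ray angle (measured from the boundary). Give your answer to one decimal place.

Convert to the normal: θ₁ = 90° − 79.1° = 10.9°.
Snell's law: sin θ₂ = (V₂/V₁)·sin θ₁ = (3.87/1.42)·sin 10.9° = 0.5154.
θ₂ = arcsin 0.5154 = 31.02° from the normal.
From the interface: 90° − 31.02° = 58.98°.

59.0°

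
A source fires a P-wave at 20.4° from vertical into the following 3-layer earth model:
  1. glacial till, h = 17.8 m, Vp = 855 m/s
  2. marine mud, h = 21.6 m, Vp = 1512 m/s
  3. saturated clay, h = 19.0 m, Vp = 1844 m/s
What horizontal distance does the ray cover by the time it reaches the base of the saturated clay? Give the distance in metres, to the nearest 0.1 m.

45.2 m

Ray parameter p = sin 20.4° / 855 m/s = 4.0769e-04 s/m.
Layer 1: θ = 20.40°; offset = 17.8·tan 20.40° = 6.620 m.
Layer 2: sin θ = p·1512 = 0.6164 → θ = 38.06°; offset = 21.6·tan 38.06° = 16.909 m.
Layer 3: sin θ = p·1844 = 0.7518 → θ = 48.74°; offset = 19.0·tan 48.74° = 21.661 m.
Σ offsets = 45.190 m.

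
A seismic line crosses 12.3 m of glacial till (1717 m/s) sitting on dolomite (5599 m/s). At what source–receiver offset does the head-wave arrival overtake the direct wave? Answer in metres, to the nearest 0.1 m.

x_cross = 2h·√((V₂+V₁)/(V₂−V₁)).
(V₂+V₁)/(V₂−V₁) = (5599+1717)/(5599−1717) = 1.8846; √ = 1.3728.
x_cross = 2·12.3·1.3728 = 33.77 m.

33.8 m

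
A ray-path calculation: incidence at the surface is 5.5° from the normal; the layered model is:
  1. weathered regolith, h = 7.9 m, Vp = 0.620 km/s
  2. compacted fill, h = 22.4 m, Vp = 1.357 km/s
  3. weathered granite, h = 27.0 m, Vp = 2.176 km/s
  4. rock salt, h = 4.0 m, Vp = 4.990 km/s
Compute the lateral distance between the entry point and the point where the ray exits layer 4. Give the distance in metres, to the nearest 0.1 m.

Apply Snell's law at each interface; in layer i the horizontal offset is hᵢ·tan θᵢ.
Layer 1: θ = 5.50°; offset = 7.9·tan 5.50° = 0.761 m.
Layer 2: sin θ = 1.357·sin 5.5°/0.620 = 0.2098, θ = 12.11°; offset = 22.4·tan 12.11° = 4.806 m.
Layer 3: sin θ = 2.176·sin 5.5°/0.620 = 0.3364, θ = 19.66°; offset = 27.0·tan 19.66° = 9.645 m.
Layer 4: sin θ = 4.990·sin 5.5°/0.620 = 0.7714, θ = 50.48°; offset = 4.0·tan 50.48° = 4.849 m.
Summing the layer offsets gives 20.060 m.

20.1 m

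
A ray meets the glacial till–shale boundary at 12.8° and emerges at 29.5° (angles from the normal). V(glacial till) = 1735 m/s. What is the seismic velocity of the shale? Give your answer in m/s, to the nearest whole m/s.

3856 m/s

sin 12.8° = 0.2215; sin 29.5° = 0.4924.
V₂ = V₁·(sin θ₂/sin θ₁) = 1735·(0.4924/0.2215) = 3856.29 m/s.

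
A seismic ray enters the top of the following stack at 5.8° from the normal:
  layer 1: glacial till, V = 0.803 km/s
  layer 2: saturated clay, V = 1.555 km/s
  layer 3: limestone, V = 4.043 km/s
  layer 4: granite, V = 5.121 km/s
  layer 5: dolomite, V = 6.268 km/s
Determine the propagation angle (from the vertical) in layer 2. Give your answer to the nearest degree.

11°

Ray parameter p = sin 5.8° / 0.803 = 1.2585e-01 s/km.
sin θ_2 = p·V_2 = 1.2585e-01 × 1.555 = 0.1957.
θ_2 = 11.29° from the vertical.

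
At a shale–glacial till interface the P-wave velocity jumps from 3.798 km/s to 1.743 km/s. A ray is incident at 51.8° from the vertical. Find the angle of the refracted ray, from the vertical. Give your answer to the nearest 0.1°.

21.1°

Snell's law: sin θ₂ = (V₂/V₁)·sin θ₁ = (1.743/3.798)·sin 51.8° = 0.3606.
θ₂ = sin⁻¹(0.3606) = 21.14° (from vertical).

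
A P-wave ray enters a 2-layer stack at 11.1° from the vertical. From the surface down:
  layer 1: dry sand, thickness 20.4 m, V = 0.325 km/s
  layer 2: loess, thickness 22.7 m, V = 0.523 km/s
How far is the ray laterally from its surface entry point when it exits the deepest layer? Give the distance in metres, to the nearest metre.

11 m

p = sin θ₁/V₁ = sin 11.1°/0.325 = 5.9238e-01 s/km is conserved through the stack.
Layer 1: θ = 11.10°; offset = 20.4·tan 11.10° = 4.002 m.
Layer 2: sin θ = p·0.523 = 0.3098 → θ = 18.05°; offset = 22.7·tan 18.05° = 7.397 m.
Total horizontal offset = 11.399 m.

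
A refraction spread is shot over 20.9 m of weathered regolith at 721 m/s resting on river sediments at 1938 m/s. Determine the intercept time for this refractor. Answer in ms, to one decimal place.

53.8 ms

tᵢ = 2h·√(V₂²−V₁²)/(V₁V₂).
√(V₂²−V₁²) = √(1938²−721²) = 1798.9 m/s.
tᵢ = 2·20.9·1798.9/(721·1938) = 0.05381 s.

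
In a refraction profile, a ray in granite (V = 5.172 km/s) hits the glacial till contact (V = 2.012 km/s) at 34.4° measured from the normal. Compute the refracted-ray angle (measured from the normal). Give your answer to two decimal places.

12.70°

Snell's law: sin θ₂ = (V₂/V₁)·sin θ₁ = (2.012/5.172)·sin 34.4° = 0.2198.
θ₂ = arcsin 0.2198 = 12.70° from the normal.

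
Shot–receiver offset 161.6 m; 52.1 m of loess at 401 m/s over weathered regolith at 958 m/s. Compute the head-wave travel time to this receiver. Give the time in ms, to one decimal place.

θ_c = arcsin(V₁/V₂) = arcsin(401/958) = 24.74°, cos θ_c = 0.9082.
Intercept time tᵢ = 2h cos θ_c / V₁ = 2·52.1·0.9082/401 = 0.23599 s.
t = x/V₂ + tᵢ = 161.6/958 + 0.23599 = 0.40468 s.

404.7 ms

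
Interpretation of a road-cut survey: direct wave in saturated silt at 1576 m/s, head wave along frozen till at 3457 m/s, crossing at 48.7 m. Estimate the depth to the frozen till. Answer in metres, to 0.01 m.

x_cross = 2h·√((V₂+V₁)/(V₂−V₁)) → h = x_cross / (2·√((V₂+V₁)/(V₂−V₁))).
√((V₂+V₁)/(V₂−V₁)) = √((3457+1576)/(3457−1576)) = 1.6358.
h = 48.7 / (2·1.6358) = 14.89 m.

14.89 m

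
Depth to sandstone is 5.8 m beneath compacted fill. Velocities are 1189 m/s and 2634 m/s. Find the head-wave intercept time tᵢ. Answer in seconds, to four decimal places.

0.0087 s

θ_c = arcsin(V₁/V₂) = arcsin(1189/2634) = 26.83°; cos θ_c = 0.8923.
tᵢ = 2h·cos θ_c / V₁ = 2·5.8·0.8923 / 1189 = 0.00871 s.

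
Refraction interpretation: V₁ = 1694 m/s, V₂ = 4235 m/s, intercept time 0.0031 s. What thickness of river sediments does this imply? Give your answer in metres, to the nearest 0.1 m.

2.9 m

h = tᵢ·V₁·V₂ / (2·√(V₂²−V₁²)).
√(V₂²−V₁²) = √(4235² − 1694²) = 3881.4 m/s.
h = 0.0031 s × 1694 × 4235 / (2 × 3881.4) = 2.86 m.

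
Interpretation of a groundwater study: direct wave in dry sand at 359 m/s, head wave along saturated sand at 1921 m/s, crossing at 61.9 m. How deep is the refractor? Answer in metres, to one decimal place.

25.6 m

h = (x_cross/2)·√((V₂−V₁)/(V₂+V₁)).
(V₂−V₁)/(V₂+V₁) = (1921−359)/(1921+359) = 0.6851; √ = 0.8277.
h = (61.9/2)·0.8277 = 25.62 m.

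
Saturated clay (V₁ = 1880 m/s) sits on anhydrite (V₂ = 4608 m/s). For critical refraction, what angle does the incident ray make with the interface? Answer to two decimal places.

At critical incidence the refracted ray runs along the interface (θ₂ = 90°), so sin θ_c = V₁/V₂.
θ_c = arcsin(1880/4608) = arcsin 0.4080 = 24.08°.
Measured from the interface: 90° − 24.08° = 65.92°.

65.92°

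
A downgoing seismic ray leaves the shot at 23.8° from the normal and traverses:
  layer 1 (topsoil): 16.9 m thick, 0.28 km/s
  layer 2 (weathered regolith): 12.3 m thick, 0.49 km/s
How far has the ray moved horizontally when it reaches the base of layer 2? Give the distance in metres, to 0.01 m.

p = sin θ₁/V₁ = sin 23.8°/0.28 = 1.4412e+00 s/km is conserved through the stack.
Layer 1: θ = 23.80°; offset = 16.9·tan 23.80° = 7.4538 m.
Layer 2: sin θ = p·0.49 = 0.7062 → θ = 44.93°; offset = 12.3·tan 44.93° = 12.2687 m.
Σ offsets = 19.7224 m.

19.72 m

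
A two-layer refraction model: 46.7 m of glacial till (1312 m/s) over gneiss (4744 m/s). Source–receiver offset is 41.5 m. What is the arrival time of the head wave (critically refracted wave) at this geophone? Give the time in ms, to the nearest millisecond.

77 ms

θ_c = arcsin(V₁/V₂) = arcsin(1312/4744) = 16.05°, cos θ_c = 0.9610.
Intercept time tᵢ = 2h cos θ_c / V₁ = 2·46.7·0.9610/1312 = 0.06841 s.
t = x/V₂ + tᵢ = 41.5/4744 + 0.06841 = 0.07716 s.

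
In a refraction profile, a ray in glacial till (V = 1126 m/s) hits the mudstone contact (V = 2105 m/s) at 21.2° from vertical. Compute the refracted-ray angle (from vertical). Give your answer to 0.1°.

Snell's law: sin θ₂ = (V₂/V₁)·sin θ₁ = (2105/1126)·sin 21.2° = 0.6760.
θ₂ = sin⁻¹(0.6760) = 42.53° (from vertical).

42.5°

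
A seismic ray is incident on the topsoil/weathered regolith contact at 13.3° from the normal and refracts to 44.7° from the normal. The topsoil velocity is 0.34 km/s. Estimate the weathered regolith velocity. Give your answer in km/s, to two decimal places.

1.04 km/s

Snell's law: sin 13.3°/V₁ = sin 44.7°/V₂.
V₂ = V₁·sin 44.7°/sin 13.3° = 0.34 × 3.0576 = 1.04 km/s.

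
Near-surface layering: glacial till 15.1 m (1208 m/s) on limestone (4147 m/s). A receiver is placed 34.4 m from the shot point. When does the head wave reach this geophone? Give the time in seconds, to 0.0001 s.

θ_c = arcsin(V₁/V₂) = arcsin(1208/4147) = 16.94°, cos θ_c = 0.9566.
Intercept time tᵢ = 2h cos θ_c / V₁ = 2·15.1·0.9566/1208 = 0.02392 s.
t = x/V₂ + tᵢ = 34.4/4147 + 0.02392 = 0.03221 s.

0.0322 s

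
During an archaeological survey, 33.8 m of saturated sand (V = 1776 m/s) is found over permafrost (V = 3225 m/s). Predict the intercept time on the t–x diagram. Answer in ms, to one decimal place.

31.8 ms

θ_c = arcsin(V₁/V₂) = arcsin(1776/3225) = 33.41°; cos θ_c = 0.8347.
tᵢ = 2h·cos θ_c / V₁ = 2·33.8·0.8347 / 1776 = 0.03177 s.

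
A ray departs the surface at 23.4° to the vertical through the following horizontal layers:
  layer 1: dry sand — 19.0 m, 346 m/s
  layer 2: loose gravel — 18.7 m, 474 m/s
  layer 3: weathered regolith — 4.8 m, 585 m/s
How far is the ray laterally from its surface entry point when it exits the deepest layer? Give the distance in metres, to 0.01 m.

24.70 m

Apply Snell's law at each interface; in layer i the horizontal offset is hᵢ·tan θᵢ.
Layer 1: θ = 23.40°; offset = 19.0·tan 23.40° = 8.2220 m.
Layer 2: sin θ = 474·sin 23.4°/346 = 0.5441, θ = 32.96°; offset = 18.7·tan 32.96° = 12.1259 m.
Layer 3: sin θ = 585·sin 23.4°/346 = 0.6715, θ = 42.18°; offset = 4.8·tan 42.18° = 4.3495 m.
Total horizontal offset = 24.6974 m.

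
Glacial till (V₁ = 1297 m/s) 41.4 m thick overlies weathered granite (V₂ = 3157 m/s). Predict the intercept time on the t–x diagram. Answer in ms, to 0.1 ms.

tᵢ = 2h·√(V₂²−V₁²)/(V₁V₂).
√(V₂²−V₁²) = √(3157²−1297²) = 2878.3 m/s.
tᵢ = 2·41.4·2878.3/(1297·3157) = 0.05820 s.

58.2 ms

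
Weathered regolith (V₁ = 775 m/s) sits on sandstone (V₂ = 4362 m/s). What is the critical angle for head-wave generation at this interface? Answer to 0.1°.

10.2°

Critical incidence: sin θ_c = V₁/V₂ = 775/4362 = 0.1777.
θ_c = arcsin 0.1777 = 10.23°.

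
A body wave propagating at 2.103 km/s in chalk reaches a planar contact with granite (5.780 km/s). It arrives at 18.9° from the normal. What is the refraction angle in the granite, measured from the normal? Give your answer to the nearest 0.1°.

62.9°

sin θ₁/V₁ = sin θ₂/V₂ ⇒ sin θ₂ = 5.780·sin 18.9°/2.103 = 5.780·0.3239/2.103 = 0.8903.
θ₂ = sin⁻¹(0.8903) = 62.91° (from vertical).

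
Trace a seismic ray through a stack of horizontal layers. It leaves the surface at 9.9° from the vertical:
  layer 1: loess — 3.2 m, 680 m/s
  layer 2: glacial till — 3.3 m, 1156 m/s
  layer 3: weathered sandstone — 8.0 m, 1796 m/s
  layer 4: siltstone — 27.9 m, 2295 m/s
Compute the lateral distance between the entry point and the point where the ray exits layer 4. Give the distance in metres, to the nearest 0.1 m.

p = sin θ₁/V₁ = sin 9.9°/680 = 2.5284e-04 s/m is conserved through the stack.
Layer 1: θ = 9.90°; offset = 3.2·tan 9.90° = 0.558 m.
Layer 2: sin θ = p·1156 = 0.2923 → θ = 16.99°; offset = 3.3·tan 16.99° = 1.009 m.
Layer 3: sin θ = p·1796 = 0.4541 → θ = 27.01°; offset = 8.0·tan 27.01° = 4.077 m.
Layer 4: sin θ = p·2295 = 0.5803 → θ = 35.47°; offset = 27.9·tan 35.47° = 19.878 m.
Summing the layer offsets gives 25.522 m.

25.5 m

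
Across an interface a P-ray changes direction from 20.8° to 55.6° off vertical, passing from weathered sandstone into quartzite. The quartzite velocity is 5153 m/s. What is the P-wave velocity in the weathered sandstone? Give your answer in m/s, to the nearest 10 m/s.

2220 m/s

sin 20.8° = 0.3551; sin 55.6° = 0.8251.
V₁ = V₂·(sin θ₁/sin θ₂) = 5153·(0.3551/0.8251) = 2217.71 m/s.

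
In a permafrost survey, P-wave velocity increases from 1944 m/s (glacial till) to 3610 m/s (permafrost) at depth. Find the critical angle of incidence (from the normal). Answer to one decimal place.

32.6°

At critical incidence the refracted ray runs along the interface (θ₂ = 90°), so sin θ_c = V₁/V₂.
θ_c = arcsin(1944/3610) = arcsin 0.5385 = 32.58°.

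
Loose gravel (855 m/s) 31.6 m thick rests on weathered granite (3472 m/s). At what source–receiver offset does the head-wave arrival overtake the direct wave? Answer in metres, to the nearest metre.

81 m

θ_c = arcsin(855/3472) = 14.26°, so cos θ_c = 0.9692 and tᵢ = 2h cos θ_c/V₁ = 0.0716 s.
At crossover x/V₁ = x/V₂ + tᵢ ⇒ x = tᵢ/(1/V₁ − 1/V₂) = 0.07164/(1.1696e-03 − 2.8802e-04) = 81.27 m.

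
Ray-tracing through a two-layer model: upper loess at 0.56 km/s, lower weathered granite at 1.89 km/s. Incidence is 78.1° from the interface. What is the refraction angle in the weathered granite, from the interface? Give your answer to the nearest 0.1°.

Convert to the normal: θ₁ = 90° − 78.1° = 11.9°.
sin θ₁/V₁ = sin θ₂/V₂ ⇒ sin θ₂ = 1.89·sin 11.9°/0.56 = 1.89·0.2062/0.56 = 0.6959.
θ₂ = sin⁻¹(0.6959) = 44.10° (from vertical).
From the interface: 90° − 44.10° = 45.90°.

45.9°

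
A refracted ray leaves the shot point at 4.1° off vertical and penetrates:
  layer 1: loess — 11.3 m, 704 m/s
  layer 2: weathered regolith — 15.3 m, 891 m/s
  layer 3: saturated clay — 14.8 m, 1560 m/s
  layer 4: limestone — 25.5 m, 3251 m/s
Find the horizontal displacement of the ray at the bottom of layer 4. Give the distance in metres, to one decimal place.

p = sin θ₁/V₁ = sin 4.1°/704 = 1.0156e-04 s/m is conserved through the stack.
Layer 1: θ = 4.10°; offset = 11.3·tan 4.10° = 0.810 m.
Layer 2: sin θ = p·891 = 0.0905 → θ = 5.19°; offset = 15.3·tan 5.19° = 1.390 m.
Layer 3: sin θ = p·1560 = 0.1584 → θ = 9.12°; offset = 14.8·tan 9.12° = 2.375 m.
Layer 4: sin θ = p·3251 = 0.3302 → θ = 19.28°; offset = 25.5·tan 19.28° = 8.919 m.
Σ offsets = 13.494 m.

13.5 m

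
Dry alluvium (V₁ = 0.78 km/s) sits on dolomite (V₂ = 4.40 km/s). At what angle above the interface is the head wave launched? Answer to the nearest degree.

80°

Critical incidence: sin θ_c = V₁/V₂ = 0.78/4.40 = 0.1773.
θ_c = arcsin 0.1773 = 10.21°.
Measured from the interface: 90° − 10.21° = 79.79°.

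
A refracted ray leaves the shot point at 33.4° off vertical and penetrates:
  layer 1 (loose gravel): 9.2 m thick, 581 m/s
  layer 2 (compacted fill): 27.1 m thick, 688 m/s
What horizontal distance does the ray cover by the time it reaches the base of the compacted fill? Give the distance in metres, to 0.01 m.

29.36 m

Apply Snell's law at each interface; in layer i the horizontal offset is hᵢ·tan θᵢ.
Layer 1: θ = 33.40°; offset = 9.2·tan 33.40° = 6.0663 m.
Layer 2: sin θ = 688·sin 33.4°/581 = 0.6519, θ = 40.68°; offset = 27.1·tan 40.68° = 23.2949 m.
Summing the layer offsets gives 29.3611 m.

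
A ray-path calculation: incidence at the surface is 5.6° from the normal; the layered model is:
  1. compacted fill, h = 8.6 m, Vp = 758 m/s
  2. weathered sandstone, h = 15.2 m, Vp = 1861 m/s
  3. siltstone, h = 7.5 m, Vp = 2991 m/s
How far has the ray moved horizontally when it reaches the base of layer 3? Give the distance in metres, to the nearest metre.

Ray parameter p = sin 5.6° / 758 m/s = 1.2874e-04 s/m.
Layer 1: θ = 5.60°; offset = 8.6·tan 5.60° = 0.843 m.
Layer 2: sin θ = p·1861 = 0.2396 → θ = 13.86°; offset = 15.2·tan 13.86° = 3.751 m.
Layer 3: sin θ = p·2991 = 0.3851 → θ = 22.65°; offset = 7.5·tan 22.65° = 3.129 m.
Total horizontal offset = 7.723 m.

8 m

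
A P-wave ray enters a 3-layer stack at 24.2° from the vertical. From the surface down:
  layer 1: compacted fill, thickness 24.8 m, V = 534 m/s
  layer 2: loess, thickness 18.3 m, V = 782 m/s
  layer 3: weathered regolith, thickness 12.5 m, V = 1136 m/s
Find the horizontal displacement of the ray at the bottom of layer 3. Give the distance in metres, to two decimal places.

Apply Snell's law at each interface; in layer i the horizontal offset is hᵢ·tan θᵢ.
Layer 1: θ = 24.20°; offset = 24.8·tan 24.20° = 11.1456 m.
Layer 2: sin θ = 782·sin 24.2°/534 = 0.6003, θ = 36.89°; offset = 18.3·tan 36.89° = 13.7357 m.
Layer 3: sin θ = 1136·sin 24.2°/534 = 0.8720, θ = 60.70°; offset = 12.5·tan 60.70° = 22.2723 m.
Summing the layer offsets gives 47.1535 m.

47.15 m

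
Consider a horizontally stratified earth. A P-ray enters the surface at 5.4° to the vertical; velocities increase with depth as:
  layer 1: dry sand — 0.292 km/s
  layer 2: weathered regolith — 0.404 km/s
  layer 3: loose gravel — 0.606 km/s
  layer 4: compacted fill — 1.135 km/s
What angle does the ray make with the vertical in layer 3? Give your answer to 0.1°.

Ray parameter p = sin 5.4° / 0.292 = 3.2229e-01 s/km.
sin θ_3 = p·V_3 = 3.2229e-01 × 0.606 = 0.1953.
θ_3 = arcsin 0.1953 = 11.26°.

11.3°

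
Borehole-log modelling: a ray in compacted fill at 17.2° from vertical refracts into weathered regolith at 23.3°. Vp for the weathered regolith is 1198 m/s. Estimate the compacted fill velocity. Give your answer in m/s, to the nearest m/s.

896 m/s

sin 17.2° = 0.2957; sin 23.3° = 0.3955.
V₁ = V₂·(sin θ₁/sin θ₂) = 1198·(0.2957/0.3955) = 895.62 m/s.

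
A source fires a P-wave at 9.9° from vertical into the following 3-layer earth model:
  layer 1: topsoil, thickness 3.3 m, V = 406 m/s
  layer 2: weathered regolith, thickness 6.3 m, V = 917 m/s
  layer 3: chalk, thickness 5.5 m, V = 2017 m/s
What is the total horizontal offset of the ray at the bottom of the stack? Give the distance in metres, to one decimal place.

12.3 m

Apply Snell's law at each interface; in layer i the horizontal offset is hᵢ·tan θᵢ.
Layer 1: θ = 9.90°; offset = 3.3·tan 9.90° = 0.576 m.
Layer 2: sin θ = 917·sin 9.9°/406 = 0.3883, θ = 22.85°; offset = 6.3·tan 22.85° = 2.655 m.
Layer 3: sin θ = 2017·sin 9.9°/406 = 0.8541, θ = 58.66°; offset = 5.5·tan 58.66° = 9.033 m.
Summing the layer offsets gives 12.264 m.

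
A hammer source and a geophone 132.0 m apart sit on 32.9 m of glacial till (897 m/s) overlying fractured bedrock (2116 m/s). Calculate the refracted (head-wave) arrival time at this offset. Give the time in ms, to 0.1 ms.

θ_c = arcsin(V₁/V₂) = arcsin(897/2116) = 25.08°, cos θ_c = 0.9057.
Intercept time tᵢ = 2h cos θ_c / V₁ = 2·32.9·0.9057/897 = 0.06644 s.
t = x/V₂ + tᵢ = 132.0/2116 + 0.06644 = 0.12882 s.

128.8 ms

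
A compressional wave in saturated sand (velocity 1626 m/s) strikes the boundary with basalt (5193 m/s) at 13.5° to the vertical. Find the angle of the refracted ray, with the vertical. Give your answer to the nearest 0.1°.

sin θ₁/V₁ = sin θ₂/V₂ ⇒ sin θ₂ = 5193·sin 13.5°/1626 = 5193·0.2334/1626 = 0.7456.
θ₂ = arcsin 0.7456 = 48.21° from the normal.

48.2°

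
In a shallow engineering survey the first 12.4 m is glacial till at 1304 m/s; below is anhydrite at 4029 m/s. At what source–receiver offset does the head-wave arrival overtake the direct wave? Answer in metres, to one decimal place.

x_cross = 2h·√((V₂+V₁)/(V₂−V₁)).
(V₂+V₁)/(V₂−V₁) = (4029+1304)/(4029−1304) = 1.9571; √ = 1.3990.
x_cross = 2·12.4·1.3990 = 34.69 m.

34.7 m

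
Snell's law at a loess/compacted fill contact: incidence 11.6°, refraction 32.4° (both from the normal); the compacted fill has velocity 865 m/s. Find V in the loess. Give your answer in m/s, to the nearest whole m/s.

sin 11.6° = 0.2011; sin 32.4° = 0.5358.
V₁ = V₂·(sin θ₁/sin θ₂) = 865·(0.2011/0.5358) = 324.61 m/s.

325 m/s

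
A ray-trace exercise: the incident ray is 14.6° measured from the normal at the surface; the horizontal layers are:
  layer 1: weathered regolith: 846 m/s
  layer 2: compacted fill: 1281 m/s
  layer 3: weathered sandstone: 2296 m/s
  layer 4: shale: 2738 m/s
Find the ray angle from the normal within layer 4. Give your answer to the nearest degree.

Snell's law across each interface conserves sin θ / V, so sin θ_4 = V_4·sin θ₁/V₁.
sin θ_4 = 2738 × sin 14.6° / 846 = 0.8158.
θ_4 = arcsin 0.8158 = 54.67°.

55°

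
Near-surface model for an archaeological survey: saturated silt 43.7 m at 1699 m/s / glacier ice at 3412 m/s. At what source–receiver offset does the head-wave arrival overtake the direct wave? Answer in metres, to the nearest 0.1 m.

151.0 m

x_cross = 2h·√((V₂+V₁)/(V₂−V₁)).
(V₂+V₁)/(V₂−V₁) = (3412+1699)/(3412−1699) = 2.9837; √ = 1.7273.
x_cross = 2·43.7·1.7273 = 150.97 m.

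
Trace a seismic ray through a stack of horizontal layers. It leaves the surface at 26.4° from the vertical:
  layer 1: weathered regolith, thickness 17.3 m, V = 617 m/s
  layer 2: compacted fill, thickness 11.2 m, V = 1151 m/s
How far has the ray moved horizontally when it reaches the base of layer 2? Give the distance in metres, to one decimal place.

25.2 m

p = sin θ₁/V₁ = sin 26.4°/617 = 7.2064e-04 s/m is conserved through the stack.
Layer 1: θ = 26.40°; offset = 17.3·tan 26.40° = 8.588 m.
Layer 2: sin θ = p·1151 = 0.8295 → θ = 56.04°; offset = 11.2·tan 56.04° = 16.632 m.
Total horizontal offset = 25.219 m.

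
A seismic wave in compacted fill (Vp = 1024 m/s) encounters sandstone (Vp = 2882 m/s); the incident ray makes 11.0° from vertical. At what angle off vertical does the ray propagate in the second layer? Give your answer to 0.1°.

sin θ₁/V₁ = sin θ₂/V₂ ⇒ sin θ₂ = 2882·sin 11.0°/1024 = 2882·0.1908/1024 = 0.5370.
θ₂ = arcsin 0.5370 = 32.48° from the normal.

32.5°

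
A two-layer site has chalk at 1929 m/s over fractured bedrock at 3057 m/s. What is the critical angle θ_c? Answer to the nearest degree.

Critical incidence: sin θ_c = V₁/V₂ = 1929/3057 = 0.6310.
θ_c = arcsin 0.6310 = 39.12°.

39°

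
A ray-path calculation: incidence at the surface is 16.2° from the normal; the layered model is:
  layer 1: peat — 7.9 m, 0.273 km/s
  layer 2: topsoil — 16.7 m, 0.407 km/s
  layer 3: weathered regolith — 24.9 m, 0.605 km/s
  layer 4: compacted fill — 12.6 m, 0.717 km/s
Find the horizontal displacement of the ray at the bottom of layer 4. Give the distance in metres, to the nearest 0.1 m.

43.1 m

Apply Snell's law at each interface; in layer i the horizontal offset is hᵢ·tan θᵢ.
Layer 1: θ = 16.20°; offset = 7.9·tan 16.20° = 2.295 m.
Layer 2: sin θ = 0.407·sin 16.2°/0.273 = 0.4159, θ = 24.58°; offset = 16.7·tan 24.58° = 7.638 m.
Layer 3: sin θ = 0.605·sin 16.2°/0.273 = 0.6183, θ = 38.19°; offset = 24.9·tan 38.19° = 19.588 m.
Layer 4: sin θ = 0.717·sin 16.2°/0.273 = 0.7327, θ = 47.12°; offset = 12.6·tan 47.12° = 13.567 m.
Total horizontal offset = 43.088 m.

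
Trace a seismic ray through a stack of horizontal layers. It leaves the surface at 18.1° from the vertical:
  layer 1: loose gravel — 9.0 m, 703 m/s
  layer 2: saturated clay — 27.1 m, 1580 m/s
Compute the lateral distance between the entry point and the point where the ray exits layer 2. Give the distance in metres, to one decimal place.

Apply Snell's law at each interface; in layer i the horizontal offset is hᵢ·tan θᵢ.
Layer 1: θ = 18.10°; offset = 9.0·tan 18.10° = 2.942 m.
Layer 2: sin θ = 1580·sin 18.1°/703 = 0.6982, θ = 44.29°; offset = 27.1·tan 44.29° = 26.433 m.
Σ offsets = 29.375 m.

29.4 m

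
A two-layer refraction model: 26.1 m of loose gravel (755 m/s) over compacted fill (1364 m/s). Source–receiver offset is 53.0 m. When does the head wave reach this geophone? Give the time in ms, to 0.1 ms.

96.4 ms

θ_c = arcsin(V₁/V₂) = arcsin(755/1364) = 33.61°, cos θ_c = 0.8328.
Intercept time tᵢ = 2h cos θ_c / V₁ = 2·26.1·0.8328/755 = 0.05758 s.
t = x/V₂ + tᵢ = 53.0/1364 + 0.05758 = 0.09644 s.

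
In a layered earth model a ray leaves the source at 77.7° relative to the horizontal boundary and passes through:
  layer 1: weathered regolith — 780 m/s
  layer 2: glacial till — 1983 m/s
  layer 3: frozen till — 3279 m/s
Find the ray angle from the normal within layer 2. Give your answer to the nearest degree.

From the normal: θ₁ = 90° − 77.7° = 12.3°.
Ray parameter p = sin 12.3° / 780 = 2.7312e-04 s/m.
sin θ_2 = p·V_2 = 2.7312e-04 × 1983 = 0.5416.
θ_2 = arcsin 0.5416 = 32.79°.

33°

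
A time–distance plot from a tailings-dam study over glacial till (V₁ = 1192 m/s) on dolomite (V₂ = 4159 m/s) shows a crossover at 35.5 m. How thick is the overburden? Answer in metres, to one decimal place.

h = (x_cross/2)·√((V₂−V₁)/(V₂+V₁)).
(V₂−V₁)/(V₂+V₁) = (4159−1192)/(4159+1192) = 0.5545; √ = 0.7446.
h = (35.5/2)·0.7446 = 13.22 m.

13.2 m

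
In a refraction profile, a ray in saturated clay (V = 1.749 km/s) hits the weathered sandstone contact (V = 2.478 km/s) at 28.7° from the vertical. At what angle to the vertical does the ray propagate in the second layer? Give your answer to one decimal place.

Snell's law: sin θ₂ = (V₂/V₁)·sin θ₁ = (2.478/1.749)·sin 28.7° = 0.6804.
θ₂ = sin⁻¹(0.6804) = 42.87° (from vertical).

42.9°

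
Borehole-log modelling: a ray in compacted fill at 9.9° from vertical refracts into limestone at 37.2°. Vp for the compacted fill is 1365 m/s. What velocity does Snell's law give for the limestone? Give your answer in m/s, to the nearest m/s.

4800 m/s

sin 9.9° = 0.1719; sin 37.2° = 0.6046.
V₂ = V₁·(sin θ₂/sin θ₁) = 1365·(0.6046/0.1719) = 4800.11 m/s.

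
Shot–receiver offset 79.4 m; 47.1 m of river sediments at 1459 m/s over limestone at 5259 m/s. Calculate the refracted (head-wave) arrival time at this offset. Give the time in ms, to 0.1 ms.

t = x/V₂ + 2h·√(V₂²−V₁²)/(V₁V₂).
√(V₂²−V₁²) = √(5259²−1459²) = 5052.6 m/s; delay term = 2·47.1·5052.6/(1459·5259) = 0.06203 s.
t = 79.4/5259 + 0.06203 = 0.07713 s.

77.1 ms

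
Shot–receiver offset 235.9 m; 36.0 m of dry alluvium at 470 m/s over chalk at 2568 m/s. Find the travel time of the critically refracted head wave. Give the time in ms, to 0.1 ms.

242.5 ms

θ_c = arcsin(V₁/V₂) = arcsin(470/2568) = 10.55°, cos θ_c = 0.9831.
Intercept time tᵢ = 2h cos θ_c / V₁ = 2·36.0·0.9831/470 = 0.15060 s.
t = x/V₂ + tᵢ = 235.9/2568 + 0.15060 = 0.24247 s.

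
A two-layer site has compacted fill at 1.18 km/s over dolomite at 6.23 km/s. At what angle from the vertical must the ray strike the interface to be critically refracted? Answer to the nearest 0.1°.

10.9°

At critical incidence the refracted ray runs along the interface (θ₂ = 90°), so sin θ_c = V₁/V₂.
θ_c = arcsin(1.18/6.23) = arcsin 0.1894 = 10.92°.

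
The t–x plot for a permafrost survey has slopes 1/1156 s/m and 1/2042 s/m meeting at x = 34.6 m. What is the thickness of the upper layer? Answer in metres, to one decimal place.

9.1 m

h = (x_cross/2)·√((V₂−V₁)/(V₂+V₁)).
(V₂−V₁)/(V₂+V₁) = (2042−1156)/(2042+1156) = 0.2770; √ = 0.5264.
h = (34.6/2)·0.5264 = 9.11 m.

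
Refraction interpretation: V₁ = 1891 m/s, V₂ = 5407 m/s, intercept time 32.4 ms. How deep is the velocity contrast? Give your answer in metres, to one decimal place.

θ_c = arcsin(1891/5407) = 20.47°; cos θ_c = 0.9368.
tᵢ = 2h cos θ_c/V₁ ⇒ h = tᵢ·V₁/(2 cos θ_c) = 0.0324·1891/(2·0.9368) = 32.70 m.

32.7 m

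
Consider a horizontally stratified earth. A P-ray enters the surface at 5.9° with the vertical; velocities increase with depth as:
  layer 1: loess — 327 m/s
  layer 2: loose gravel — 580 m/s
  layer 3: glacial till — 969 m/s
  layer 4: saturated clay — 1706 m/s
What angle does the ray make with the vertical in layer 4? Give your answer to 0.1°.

Snell's law across each interface conserves sin θ / V, so sin θ_4 = V_4·sin θ₁/V₁.
sin θ_4 = 1706 × sin 5.9° / 327 = 0.5363.
θ_4 = 32.43° from the vertical.

32.4°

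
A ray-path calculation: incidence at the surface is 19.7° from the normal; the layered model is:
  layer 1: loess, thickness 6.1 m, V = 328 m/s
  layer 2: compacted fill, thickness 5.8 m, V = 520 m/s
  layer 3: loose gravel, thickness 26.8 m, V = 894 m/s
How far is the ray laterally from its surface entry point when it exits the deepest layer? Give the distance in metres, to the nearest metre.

68 m

Apply Snell's law at each interface; in layer i the horizontal offset is hᵢ·tan θᵢ.
Layer 1: θ = 19.70°; offset = 6.1·tan 19.70° = 2.184 m.
Layer 2: sin θ = 520·sin 19.7°/328 = 0.5344, θ = 32.30°; offset = 5.8·tan 32.30° = 3.667 m.
Layer 3: sin θ = 894·sin 19.7°/328 = 0.9188, θ = 66.75°; offset = 26.8·tan 66.75° = 62.378 m.
Σ offsets = 68.230 m.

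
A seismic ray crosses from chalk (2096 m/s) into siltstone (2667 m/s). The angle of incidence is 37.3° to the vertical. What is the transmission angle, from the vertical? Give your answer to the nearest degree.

50°

Snell's law: sin θ₂ = (V₂/V₁)·sin θ₁ = (2667/2096)·sin 37.3° = 0.7711.
θ₂ = arcsin 0.7711 = 50.45° from the normal.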